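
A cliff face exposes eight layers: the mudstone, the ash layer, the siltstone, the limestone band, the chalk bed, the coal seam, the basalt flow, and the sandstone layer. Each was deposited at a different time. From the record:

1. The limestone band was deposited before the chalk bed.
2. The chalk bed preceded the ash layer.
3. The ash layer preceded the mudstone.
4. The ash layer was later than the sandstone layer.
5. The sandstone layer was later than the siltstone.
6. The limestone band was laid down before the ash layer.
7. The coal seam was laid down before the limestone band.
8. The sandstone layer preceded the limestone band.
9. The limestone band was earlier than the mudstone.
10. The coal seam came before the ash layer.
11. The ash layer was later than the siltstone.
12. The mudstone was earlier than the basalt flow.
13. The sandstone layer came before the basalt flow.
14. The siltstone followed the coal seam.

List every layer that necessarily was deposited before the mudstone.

the ash layer, the chalk bed, the coal seam, the limestone band, the sandstone layer, the siltstone

Directly stated before the mudstone: the ash layer and the limestone band.
The chalk bed reaches the mudstone via the chalk bed → the ash layer → the mudstone.
The coal seam reaches the mudstone via the coal seam → the limestone band → the mudstone.
The sandstone layer reaches the mudstone via the sandstone layer → the limestone band → the mudstone.
Likewise the siltstone reaches the mudstone by chaining the stated constraints.
No chain forces the basalt flow ahead of the mudstone.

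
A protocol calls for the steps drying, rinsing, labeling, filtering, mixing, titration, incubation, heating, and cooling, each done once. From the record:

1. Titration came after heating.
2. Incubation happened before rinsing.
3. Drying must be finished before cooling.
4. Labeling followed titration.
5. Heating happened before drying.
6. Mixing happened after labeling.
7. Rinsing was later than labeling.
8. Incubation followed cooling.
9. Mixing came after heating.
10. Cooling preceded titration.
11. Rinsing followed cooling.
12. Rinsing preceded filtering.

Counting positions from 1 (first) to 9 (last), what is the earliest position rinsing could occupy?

7

Cooling, drying, heating, incubation, labeling, and titration must all come before rinsing — 6 forced predecessors.
Nothing else is forced ahead of rinsing, so its earliest slot is position 6 + 1 = 7.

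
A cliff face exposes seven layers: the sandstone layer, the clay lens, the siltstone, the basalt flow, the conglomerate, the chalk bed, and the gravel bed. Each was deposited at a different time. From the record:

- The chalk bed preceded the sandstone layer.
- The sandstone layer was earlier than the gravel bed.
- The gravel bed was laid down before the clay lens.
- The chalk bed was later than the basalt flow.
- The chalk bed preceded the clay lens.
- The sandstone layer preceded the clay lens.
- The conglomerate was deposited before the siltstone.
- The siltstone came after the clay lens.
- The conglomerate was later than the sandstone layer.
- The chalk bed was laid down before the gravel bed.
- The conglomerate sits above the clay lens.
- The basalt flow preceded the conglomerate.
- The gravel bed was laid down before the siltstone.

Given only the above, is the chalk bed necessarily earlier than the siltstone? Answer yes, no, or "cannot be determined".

yes

Chain the constraints: the chalk bed → the clay lens → the siltstone. Each link is directly stated, so the chalk bed comes before the siltstone.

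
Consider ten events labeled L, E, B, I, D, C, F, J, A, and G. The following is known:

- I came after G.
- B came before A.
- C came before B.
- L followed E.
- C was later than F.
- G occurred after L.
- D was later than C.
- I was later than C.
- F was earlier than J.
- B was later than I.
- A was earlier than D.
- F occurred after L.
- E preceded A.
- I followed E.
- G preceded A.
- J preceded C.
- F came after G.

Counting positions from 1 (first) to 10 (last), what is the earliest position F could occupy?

E, G, and L must all come before F — 3 forced predecessors.
Nothing else is forced ahead of F, so its earliest slot is position 3 + 1 = 4.

4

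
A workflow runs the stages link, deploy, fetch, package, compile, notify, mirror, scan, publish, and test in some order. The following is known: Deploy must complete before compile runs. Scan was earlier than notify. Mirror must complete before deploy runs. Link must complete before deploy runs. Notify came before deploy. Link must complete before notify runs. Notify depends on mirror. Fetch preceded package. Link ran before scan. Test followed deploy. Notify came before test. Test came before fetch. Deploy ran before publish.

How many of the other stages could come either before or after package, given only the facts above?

Forced before package: deploy, fetch, link, mirror, notify, scan, and test.
That leaves compile and publish with no forced order relative to package — 2.

2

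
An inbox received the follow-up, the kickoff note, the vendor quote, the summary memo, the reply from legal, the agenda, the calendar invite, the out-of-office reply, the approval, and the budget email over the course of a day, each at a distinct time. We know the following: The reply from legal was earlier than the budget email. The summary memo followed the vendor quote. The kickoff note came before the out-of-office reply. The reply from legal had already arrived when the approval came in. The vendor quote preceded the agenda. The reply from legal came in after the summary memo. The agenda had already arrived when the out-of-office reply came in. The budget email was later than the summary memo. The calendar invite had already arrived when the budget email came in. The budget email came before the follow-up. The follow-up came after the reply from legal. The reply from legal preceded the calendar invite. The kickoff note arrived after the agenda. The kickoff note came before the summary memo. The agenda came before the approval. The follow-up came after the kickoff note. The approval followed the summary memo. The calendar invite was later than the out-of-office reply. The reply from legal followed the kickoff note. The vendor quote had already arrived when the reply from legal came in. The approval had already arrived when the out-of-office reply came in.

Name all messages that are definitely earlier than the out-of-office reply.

Directly stated before the out-of-office reply: the agenda, the approval, and the kickoff note.
The reply from legal reaches the out-of-office reply via the reply from legal → the approval → the out-of-office reply.
The summary memo reaches the out-of-office reply via the summary memo → the approval → the out-of-office reply.
The vendor quote reaches the out-of-office reply via the vendor quote → the agenda → the out-of-office reply.
No chain forces the calendar invite (or any of the others) ahead of the out-of-office reply.

the agenda, the approval, the kickoff note, the reply from legal, the summary memo, the vendor quote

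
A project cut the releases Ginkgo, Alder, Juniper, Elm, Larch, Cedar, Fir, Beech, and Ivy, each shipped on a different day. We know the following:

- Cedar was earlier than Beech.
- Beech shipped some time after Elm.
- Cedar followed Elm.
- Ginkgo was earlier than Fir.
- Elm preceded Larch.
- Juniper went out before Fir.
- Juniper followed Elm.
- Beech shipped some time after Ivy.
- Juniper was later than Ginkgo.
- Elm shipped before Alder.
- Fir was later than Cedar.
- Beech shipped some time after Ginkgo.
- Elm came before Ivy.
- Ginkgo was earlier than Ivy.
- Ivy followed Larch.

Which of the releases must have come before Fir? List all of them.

Cedar, Elm, Ginkgo, Juniper

Directly stated before Fir: Cedar, Ginkgo, and Juniper.
Elm reaches Fir via Elm → Juniper → Fir.
No chain forces Beech (or any of the others) ahead of Fir.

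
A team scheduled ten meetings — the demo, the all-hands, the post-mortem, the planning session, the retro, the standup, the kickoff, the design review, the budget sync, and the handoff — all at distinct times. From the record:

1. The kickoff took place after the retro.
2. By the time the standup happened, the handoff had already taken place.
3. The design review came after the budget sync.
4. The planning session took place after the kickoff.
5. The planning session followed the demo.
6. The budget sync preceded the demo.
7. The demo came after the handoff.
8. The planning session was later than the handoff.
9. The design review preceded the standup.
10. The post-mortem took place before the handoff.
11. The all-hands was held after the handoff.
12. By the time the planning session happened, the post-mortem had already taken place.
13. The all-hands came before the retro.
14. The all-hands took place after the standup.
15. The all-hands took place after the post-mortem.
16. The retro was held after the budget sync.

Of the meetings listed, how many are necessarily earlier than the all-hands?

Directly stated before the all-hands: the handoff, the post-mortem, and the standup.
The budget sync reaches the all-hands via the budget sync → the design review → the standup → the all-hands.
The design review reaches the all-hands via the design review → the standup → the all-hands.
No chain forces the kickoff (or any of the others) ahead of the all-hands.
That's the budget sync, the design review, the handoff, the post-mortem, and the standup — 5 in all.

5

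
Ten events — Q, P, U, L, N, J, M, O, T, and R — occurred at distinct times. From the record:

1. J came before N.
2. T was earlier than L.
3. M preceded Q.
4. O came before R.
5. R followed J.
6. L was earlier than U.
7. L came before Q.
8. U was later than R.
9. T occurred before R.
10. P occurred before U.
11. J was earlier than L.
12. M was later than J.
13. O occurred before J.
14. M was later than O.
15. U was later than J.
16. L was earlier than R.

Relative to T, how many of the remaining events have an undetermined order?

Forced after T: L, Q, R, and U.
That leaves J, M, N, O, and P with no forced order relative to T — 5.

5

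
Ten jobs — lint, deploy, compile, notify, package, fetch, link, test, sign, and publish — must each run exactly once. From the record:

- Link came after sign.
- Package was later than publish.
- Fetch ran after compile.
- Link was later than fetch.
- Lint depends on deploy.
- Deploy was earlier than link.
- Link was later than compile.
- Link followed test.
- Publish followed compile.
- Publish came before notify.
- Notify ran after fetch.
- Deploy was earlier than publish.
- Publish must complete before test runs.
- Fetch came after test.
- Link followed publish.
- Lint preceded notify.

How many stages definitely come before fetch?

4

Directly stated before fetch: compile and test.
Deploy reaches fetch via deploy → publish → test → fetch.
Publish reaches fetch via publish → test → fetch.
No chain forces notify (or any of the others) ahead of fetch.
That's compile, deploy, publish, and test — 4 in all.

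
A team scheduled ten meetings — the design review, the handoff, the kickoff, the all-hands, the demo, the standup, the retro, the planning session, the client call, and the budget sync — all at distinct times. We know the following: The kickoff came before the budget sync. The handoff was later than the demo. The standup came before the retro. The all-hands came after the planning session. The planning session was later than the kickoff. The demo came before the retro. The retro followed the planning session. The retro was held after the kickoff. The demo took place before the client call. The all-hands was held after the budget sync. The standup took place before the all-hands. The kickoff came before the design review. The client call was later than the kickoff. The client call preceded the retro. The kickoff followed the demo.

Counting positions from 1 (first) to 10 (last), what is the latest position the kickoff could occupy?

4

The kickoff must come before the all-hands, the budget sync, the client call, the design review, the planning session, and the retro — 6 meetings forced after it.
Everything else can be placed before the kickoff in some valid order, so the kickoff can sit as late as position 10 − 6 = 4.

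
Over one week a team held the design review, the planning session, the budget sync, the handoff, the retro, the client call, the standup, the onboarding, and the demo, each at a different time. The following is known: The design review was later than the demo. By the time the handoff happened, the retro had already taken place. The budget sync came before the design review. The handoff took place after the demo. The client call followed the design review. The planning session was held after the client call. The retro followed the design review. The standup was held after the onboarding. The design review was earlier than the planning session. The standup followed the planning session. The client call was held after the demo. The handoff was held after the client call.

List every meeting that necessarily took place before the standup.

Directly stated before the standup: the onboarding and the planning session.
The budget sync reaches the standup via the budget sync → the design review → the planning session → the standup.
The client call reaches the standup via the client call → the planning session → the standup.
The demo reaches the standup via the demo → the client call → the planning session → the standup.
Likewise the design review reaches the standup by chaining the stated constraints.
No chain forces the handoff (or any of the others) ahead of the standup.

the budget sync, the client call, the demo, the design review, the onboarding, the planning session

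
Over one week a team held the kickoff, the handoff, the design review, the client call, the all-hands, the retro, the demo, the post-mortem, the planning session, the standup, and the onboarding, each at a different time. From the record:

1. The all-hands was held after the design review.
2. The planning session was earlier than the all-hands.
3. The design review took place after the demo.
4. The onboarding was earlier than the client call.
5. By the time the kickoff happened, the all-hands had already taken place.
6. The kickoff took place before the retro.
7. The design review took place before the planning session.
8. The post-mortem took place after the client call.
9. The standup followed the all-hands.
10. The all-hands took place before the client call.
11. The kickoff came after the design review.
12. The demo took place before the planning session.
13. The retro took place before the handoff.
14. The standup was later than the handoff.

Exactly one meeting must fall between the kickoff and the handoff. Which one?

Tracing the constraints gives the kickoff → the retro → the handoff, so the retro sits after the kickoff and before the handoff.
No other meeting is forced both after the kickoff and before the handoff.

the retro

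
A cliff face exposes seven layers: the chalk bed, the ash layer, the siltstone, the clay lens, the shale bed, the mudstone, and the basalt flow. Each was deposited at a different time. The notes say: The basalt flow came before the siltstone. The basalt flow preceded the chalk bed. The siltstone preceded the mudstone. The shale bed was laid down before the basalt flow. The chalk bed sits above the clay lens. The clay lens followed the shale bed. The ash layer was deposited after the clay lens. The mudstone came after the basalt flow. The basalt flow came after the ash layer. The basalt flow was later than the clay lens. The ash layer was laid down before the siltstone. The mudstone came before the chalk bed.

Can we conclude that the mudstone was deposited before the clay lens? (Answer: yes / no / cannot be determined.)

no

Tracing the constraints gives the clay lens → the basalt flow → the mudstone, so the clay lens must come before the mudstone.
That means the mudstone cannot be before the clay lens.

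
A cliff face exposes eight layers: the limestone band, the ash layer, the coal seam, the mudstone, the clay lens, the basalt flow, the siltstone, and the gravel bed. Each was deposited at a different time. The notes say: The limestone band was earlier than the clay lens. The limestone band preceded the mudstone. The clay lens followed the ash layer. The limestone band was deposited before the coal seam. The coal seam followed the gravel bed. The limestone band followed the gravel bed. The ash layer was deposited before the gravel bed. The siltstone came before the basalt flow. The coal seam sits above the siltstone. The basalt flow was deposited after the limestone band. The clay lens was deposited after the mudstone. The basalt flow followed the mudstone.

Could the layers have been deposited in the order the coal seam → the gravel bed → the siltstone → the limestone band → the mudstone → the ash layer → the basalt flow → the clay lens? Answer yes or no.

no

The constraints require the gravel bed before the coal seam, but in the proposed sequence the coal seam appears ahead of the gravel bed. That one violation is enough.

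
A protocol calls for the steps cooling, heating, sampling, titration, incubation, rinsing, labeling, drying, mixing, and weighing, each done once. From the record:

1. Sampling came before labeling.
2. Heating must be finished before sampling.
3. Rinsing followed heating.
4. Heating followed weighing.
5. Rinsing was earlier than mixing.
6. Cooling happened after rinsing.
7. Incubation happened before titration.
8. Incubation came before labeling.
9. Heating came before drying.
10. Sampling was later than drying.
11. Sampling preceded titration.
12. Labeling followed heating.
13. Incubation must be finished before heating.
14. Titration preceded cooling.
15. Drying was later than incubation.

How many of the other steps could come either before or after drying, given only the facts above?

2

Forced before drying: heating, incubation, and weighing; forced after drying: cooling, labeling, sampling, and titration.
That leaves mixing and rinsing with no forced order relative to drying — 2.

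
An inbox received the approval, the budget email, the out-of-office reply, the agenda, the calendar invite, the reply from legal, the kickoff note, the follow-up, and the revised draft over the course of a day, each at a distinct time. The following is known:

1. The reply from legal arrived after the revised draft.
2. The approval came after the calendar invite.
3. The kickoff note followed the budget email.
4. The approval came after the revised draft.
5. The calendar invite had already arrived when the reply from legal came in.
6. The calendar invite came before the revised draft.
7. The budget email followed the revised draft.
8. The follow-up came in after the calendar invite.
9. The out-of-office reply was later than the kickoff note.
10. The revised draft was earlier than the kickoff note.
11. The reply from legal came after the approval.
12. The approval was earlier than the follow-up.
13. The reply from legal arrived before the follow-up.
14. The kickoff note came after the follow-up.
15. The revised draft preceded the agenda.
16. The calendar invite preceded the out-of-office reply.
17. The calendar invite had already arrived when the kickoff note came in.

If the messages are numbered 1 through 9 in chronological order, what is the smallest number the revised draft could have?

2

The calendar invite must come before the revised draft — 1 forced predecessor.
Nothing else is forced ahead of the revised draft, so its earliest slot is position 1 + 1 = 2.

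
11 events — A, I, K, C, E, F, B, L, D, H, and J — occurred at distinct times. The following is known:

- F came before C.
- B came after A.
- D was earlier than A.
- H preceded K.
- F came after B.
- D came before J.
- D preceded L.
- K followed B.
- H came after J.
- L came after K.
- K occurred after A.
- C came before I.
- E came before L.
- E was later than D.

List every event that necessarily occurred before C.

Directly stated before C: F.
A reaches C via A → B → F → C.
B reaches C via B → F → C.
D reaches C via D → A → B → F → C.

A, B, D, F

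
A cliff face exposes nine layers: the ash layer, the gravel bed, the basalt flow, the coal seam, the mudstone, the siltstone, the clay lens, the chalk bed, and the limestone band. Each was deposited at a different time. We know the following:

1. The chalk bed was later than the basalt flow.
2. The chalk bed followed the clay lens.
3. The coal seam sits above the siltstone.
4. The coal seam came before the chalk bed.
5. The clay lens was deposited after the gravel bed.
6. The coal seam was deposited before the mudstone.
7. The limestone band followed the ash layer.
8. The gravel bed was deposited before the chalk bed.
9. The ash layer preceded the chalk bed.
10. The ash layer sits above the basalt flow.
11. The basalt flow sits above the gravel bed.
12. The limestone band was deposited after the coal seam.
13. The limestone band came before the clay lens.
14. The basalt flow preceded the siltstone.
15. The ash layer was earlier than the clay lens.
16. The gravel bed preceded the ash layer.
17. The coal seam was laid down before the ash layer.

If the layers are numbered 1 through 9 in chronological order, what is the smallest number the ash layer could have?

The basalt flow, the coal seam, the gravel bed, and the siltstone must all come before the ash layer — 4 forced predecessors.
Nothing else is forced ahead of the ash layer, so its earliest slot is position 4 + 1 = 5.

5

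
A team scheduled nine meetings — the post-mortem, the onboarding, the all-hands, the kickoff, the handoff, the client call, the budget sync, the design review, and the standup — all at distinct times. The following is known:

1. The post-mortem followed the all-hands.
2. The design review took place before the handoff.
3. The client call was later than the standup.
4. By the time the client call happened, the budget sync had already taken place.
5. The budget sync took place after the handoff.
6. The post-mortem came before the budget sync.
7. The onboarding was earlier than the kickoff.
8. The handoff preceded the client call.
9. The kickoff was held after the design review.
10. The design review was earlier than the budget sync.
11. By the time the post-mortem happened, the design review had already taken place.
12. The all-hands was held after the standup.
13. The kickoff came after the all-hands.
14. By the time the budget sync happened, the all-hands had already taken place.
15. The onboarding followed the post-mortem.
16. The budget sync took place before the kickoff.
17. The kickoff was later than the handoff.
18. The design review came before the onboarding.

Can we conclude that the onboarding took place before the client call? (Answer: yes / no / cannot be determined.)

cannot be determined

No chain of stated constraints runs from the onboarding to the client call, and none runs from the client call to the onboarding either.
So the relative order of the onboarding and the client call is not fixed by the given facts.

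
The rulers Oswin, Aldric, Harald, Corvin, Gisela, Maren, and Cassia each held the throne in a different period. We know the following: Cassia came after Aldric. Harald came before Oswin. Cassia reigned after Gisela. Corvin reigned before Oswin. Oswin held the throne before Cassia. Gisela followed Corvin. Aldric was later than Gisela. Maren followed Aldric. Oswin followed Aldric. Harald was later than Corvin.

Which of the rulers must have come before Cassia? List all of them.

Directly stated before Cassia: Aldric, Gisela, and Oswin.
Corvin reaches Cassia via Corvin → Gisela → Cassia.
Harald reaches Cassia via Harald → Oswin → Cassia.

Aldric, Corvin, Gisela, Harald, Oswin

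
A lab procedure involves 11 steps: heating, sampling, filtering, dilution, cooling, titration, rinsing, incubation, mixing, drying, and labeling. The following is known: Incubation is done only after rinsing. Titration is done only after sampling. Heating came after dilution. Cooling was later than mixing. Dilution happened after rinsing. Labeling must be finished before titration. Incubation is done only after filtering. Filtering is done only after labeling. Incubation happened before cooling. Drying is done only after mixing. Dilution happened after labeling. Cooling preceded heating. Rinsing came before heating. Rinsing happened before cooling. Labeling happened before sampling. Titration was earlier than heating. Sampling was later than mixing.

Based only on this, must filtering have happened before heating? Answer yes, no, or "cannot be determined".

yes

Chain the constraints: filtering → incubation → cooling → heating. Each link is directly stated, so filtering comes before heating.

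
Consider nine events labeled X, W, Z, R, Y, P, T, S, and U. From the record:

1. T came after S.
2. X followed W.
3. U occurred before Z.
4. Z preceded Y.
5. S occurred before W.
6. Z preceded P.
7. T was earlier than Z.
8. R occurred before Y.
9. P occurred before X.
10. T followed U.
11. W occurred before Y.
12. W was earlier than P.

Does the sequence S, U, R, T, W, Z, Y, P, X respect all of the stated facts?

Check each stated constraint against the proposed order — e.g. W is ahead of X; S is ahead of W. Every pair is in the required order; nothing is violated.

yes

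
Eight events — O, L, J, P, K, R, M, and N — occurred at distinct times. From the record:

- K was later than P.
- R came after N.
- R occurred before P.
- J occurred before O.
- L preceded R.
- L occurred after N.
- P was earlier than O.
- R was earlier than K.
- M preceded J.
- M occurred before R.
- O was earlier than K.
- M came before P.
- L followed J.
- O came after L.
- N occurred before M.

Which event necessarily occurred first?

N has a chain of constraints placing it before every other event, so N must be first.

N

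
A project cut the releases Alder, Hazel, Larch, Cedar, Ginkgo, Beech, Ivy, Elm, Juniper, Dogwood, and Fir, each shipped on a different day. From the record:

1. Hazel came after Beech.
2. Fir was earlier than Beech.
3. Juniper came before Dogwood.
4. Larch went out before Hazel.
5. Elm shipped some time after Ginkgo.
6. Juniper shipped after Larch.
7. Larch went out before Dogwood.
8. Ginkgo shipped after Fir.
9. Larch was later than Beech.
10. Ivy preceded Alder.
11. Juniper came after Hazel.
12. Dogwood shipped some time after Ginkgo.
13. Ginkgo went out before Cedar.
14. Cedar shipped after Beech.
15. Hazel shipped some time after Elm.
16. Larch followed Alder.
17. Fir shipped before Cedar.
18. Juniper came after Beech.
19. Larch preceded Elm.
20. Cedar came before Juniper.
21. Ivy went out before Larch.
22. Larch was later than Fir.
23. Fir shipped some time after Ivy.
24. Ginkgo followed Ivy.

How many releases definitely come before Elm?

Directly stated before Elm: Ginkgo and Larch.
Alder reaches Elm via Alder → Larch → Elm.
Beech reaches Elm via Beech → Larch → Elm.
Fir reaches Elm via Fir → Larch → Elm.
Likewise Ivy reaches Elm by chaining the stated constraints.
That's Alder, Beech, Fir, Ginkgo, Ivy, and Larch — 6 in all.

6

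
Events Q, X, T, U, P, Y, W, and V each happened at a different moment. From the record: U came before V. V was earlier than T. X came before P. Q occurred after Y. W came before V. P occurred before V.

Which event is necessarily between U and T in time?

Tracing the constraints gives U → V → T, so V sits after U and before T.
No other event is forced both after U and before T.

V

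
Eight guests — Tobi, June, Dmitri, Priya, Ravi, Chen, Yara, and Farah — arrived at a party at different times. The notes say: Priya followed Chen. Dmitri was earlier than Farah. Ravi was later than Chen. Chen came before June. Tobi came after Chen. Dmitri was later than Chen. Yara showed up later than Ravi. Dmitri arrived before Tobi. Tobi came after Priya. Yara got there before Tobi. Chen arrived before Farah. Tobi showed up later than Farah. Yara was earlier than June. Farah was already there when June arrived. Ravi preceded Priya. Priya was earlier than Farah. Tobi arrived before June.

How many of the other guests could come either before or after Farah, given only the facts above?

1

Forced before Farah: Chen, Dmitri, Priya, and Ravi; forced after Farah: June and Tobi.
That leaves Yara with no forced order relative to Farah — 1.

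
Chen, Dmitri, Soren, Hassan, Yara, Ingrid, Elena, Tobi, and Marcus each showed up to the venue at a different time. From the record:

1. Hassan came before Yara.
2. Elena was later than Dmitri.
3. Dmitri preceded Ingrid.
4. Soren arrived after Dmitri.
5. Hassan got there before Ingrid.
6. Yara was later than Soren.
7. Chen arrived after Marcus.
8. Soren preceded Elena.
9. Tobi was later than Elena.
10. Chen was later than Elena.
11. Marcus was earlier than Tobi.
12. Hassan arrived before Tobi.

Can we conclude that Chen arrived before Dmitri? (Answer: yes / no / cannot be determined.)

Tracing the constraints gives Dmitri → Elena → Chen, so Dmitri must come before Chen.
That means Chen cannot be before Dmitri.

no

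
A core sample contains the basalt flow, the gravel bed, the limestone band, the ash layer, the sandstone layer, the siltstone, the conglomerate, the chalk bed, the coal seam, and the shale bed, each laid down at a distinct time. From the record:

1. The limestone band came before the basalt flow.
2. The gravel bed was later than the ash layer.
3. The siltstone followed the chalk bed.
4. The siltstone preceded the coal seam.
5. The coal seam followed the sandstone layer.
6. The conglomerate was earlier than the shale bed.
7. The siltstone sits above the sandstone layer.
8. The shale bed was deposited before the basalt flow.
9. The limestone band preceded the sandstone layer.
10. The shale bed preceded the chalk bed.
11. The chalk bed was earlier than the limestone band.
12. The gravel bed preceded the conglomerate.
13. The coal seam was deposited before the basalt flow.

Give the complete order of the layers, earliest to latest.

The constraints fix every adjacent pair, so only one ordering works:
the ash layer → the gravel bed → the conglomerate → the shale bed → the chalk bed → the limestone band → the sandstone layer → the siltstone → the coal seam → the basalt flow.

the ash layer, the gravel bed, the conglomerate, the shale bed, the chalk bed, the limestone band, the sandstone layer, the siltstone, the coal seam, the basalt flow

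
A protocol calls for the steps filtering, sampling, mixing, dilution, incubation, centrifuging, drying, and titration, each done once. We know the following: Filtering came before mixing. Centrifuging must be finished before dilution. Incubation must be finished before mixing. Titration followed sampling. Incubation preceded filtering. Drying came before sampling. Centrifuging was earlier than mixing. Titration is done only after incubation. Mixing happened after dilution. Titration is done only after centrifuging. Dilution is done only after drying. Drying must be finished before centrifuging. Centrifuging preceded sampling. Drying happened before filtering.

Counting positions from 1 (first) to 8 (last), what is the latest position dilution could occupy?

Dilution must come before mixing — 1 step forced after it.
Everything else can be placed before dilution in some valid order, so dilution can sit as late as position 8 − 1 = 7.

7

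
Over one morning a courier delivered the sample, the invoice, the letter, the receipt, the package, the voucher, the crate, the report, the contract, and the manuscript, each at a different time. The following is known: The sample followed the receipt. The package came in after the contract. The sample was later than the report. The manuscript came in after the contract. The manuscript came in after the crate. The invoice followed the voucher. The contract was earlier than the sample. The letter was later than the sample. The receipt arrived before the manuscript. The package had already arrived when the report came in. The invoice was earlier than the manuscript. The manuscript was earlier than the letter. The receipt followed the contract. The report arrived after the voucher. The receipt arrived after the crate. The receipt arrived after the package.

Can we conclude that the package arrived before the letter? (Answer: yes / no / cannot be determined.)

yes

Chain the constraints: the package → the receipt → the manuscript → the letter. Each link is directly stated, so the package comes before the letter.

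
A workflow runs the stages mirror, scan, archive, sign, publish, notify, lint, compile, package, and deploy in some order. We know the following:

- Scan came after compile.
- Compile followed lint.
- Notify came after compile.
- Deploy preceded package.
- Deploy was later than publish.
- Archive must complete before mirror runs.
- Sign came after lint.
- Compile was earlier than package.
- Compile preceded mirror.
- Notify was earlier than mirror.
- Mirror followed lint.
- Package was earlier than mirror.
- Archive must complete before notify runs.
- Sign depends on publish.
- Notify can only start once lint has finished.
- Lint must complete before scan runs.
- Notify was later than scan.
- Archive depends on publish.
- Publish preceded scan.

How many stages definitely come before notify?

5

Directly stated before notify: archive, compile, lint, and scan.
Publish reaches notify via publish → scan → notify.
No chain forces package (or any of the others) ahead of notify.
That's archive, compile, lint, publish, and scan — 5 in all.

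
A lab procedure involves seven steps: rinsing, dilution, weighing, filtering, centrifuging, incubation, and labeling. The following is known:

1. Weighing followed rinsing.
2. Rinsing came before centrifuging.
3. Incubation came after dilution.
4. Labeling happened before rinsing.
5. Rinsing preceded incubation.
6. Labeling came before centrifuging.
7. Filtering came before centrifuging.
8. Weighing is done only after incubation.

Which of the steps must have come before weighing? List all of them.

dilution, incubation, labeling, rinsing

Directly stated before weighing: incubation and rinsing.
Dilution reaches weighing via dilution → incubation → weighing.
Labeling reaches weighing via labeling → rinsing → weighing.
No chain forces filtering (or any of the others) ahead of weighing.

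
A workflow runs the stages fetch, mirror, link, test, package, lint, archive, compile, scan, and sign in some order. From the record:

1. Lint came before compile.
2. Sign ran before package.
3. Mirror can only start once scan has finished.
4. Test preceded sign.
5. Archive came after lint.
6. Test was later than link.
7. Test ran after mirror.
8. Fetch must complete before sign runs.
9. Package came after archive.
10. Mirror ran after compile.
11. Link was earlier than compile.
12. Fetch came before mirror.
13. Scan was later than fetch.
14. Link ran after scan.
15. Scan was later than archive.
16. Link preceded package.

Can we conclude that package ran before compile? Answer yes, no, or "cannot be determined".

no

Tracing the constraints gives compile → mirror → test → sign → package, so compile must come before package.
That means package cannot be before compile.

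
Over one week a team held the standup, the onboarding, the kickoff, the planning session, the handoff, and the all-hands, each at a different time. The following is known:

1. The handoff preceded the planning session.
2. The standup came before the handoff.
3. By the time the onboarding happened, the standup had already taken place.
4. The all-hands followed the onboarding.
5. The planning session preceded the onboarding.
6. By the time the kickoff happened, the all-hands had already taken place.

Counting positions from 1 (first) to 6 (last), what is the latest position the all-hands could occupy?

The all-hands must come before the kickoff — 1 meeting forced after it.
Everything else can be placed before the all-hands in some valid order, so the all-hands can sit as late as position 6 − 1 = 5.

5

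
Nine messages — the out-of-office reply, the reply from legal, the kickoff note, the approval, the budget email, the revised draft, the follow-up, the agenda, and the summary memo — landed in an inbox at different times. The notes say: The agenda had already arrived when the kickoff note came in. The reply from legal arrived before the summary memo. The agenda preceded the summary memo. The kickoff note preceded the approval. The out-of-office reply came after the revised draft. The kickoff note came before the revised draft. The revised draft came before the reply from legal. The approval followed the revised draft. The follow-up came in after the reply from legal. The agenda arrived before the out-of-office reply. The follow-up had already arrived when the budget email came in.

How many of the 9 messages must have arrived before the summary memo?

Directly stated before the summary memo: the agenda and the reply from legal.
The kickoff note reaches the summary memo via the kickoff note → the revised draft → the reply from legal → the summary memo.
The revised draft reaches the summary memo via the revised draft → the reply from legal → the summary memo.
No chain forces the out-of-office reply (or any of the others) ahead of the summary memo.
That's the agenda, the kickoff note, the reply from legal, and the revised draft — 4 in all.

4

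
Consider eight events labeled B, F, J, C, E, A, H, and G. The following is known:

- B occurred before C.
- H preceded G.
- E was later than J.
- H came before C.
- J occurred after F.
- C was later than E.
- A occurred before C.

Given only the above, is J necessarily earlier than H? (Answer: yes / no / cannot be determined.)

cannot be determined

No chain of stated constraints runs from J to H, and none runs from H to J either.
So the relative order of J and H is not fixed by the given facts.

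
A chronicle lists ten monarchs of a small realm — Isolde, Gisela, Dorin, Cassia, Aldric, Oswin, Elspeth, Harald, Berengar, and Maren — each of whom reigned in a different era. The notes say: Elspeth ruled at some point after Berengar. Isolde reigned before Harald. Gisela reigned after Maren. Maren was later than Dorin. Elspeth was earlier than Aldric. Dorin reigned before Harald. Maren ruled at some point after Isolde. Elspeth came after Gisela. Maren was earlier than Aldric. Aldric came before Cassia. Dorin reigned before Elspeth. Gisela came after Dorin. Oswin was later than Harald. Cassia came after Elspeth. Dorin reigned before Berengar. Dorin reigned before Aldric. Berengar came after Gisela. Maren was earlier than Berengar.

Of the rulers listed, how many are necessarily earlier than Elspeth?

5

Directly stated before Elspeth: Berengar, Dorin, and Gisela.
Isolde reaches Elspeth via Isolde → Maren → Gisela → Elspeth.
Maren reaches Elspeth via Maren → Gisela → Elspeth.
No chain forces Harald (or any of the others) ahead of Elspeth.
That's Berengar, Dorin, Gisela, Isolde, and Maren — 5 in all.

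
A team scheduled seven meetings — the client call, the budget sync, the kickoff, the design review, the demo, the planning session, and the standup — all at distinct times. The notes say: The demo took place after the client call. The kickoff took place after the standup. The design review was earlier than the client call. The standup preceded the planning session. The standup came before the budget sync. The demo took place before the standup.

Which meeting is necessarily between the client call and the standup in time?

Tracing the constraints gives the client call → the demo → the standup, so the demo sits after the client call and before the standup.
No other meeting is forced both after the client call and before the standup.

the demo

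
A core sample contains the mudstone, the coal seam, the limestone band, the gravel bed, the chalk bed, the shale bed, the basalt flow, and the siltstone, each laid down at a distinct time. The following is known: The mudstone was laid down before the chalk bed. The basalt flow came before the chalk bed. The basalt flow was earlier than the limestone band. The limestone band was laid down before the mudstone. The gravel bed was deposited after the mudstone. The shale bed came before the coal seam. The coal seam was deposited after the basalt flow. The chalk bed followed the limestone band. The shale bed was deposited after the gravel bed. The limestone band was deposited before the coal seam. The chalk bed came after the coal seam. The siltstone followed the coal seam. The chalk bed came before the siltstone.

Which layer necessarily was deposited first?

the basalt flow

The basalt flow has a chain of constraints placing it before every other layer, so the basalt flow must be first.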